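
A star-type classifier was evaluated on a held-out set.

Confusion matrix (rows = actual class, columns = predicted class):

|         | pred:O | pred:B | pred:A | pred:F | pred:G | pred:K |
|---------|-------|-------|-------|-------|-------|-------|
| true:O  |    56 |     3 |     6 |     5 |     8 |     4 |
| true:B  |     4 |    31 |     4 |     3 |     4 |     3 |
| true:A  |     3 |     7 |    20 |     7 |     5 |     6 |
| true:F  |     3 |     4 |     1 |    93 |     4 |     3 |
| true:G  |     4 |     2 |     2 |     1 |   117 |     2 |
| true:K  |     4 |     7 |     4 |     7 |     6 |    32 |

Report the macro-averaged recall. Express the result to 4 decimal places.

0.6735

Per-class recall (TP/(TP+FN)):
  O: TP=56, FN=3+6+5+8+4=26 → 56/82 = 0.68293
  B: TP=31, FN=4+4+3+4+3=18 → 31/49 = 0.63265
  A: TP=20, FN=3+7+7+5+6=28 → 20/48 = 0.41667
  F: TP=93, FN=3+4+1+4+3=15 → 93/108 = 0.86111
  G: TP=117, FN=4+2+2+1+2=11 → 117/128 = 0.91406
  K: TP=32, FN=4+7+4+7+6=28 → 32/60 = 0.53333
Macro-recall = mean = (0.68293 + 0.63265 + 0.41667 + 0.86111 + 0.91406 + 0.53333) / 6 = 0.6735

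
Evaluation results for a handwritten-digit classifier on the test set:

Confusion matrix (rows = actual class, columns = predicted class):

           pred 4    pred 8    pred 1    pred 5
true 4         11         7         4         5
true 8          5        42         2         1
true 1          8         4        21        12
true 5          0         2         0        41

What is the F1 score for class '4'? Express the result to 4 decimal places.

F1 score = 2·TP/(2·TP+FP+FN).
4: TP=11, FP=5+8+0=13, FN=7+4+5=16 → 22/51 = 0.43137

0.4314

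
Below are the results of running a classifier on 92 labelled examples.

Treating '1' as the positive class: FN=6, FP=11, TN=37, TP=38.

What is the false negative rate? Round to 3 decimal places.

FNR = FN/(FN+TP) = 6/(6+38) = 0.136

0.136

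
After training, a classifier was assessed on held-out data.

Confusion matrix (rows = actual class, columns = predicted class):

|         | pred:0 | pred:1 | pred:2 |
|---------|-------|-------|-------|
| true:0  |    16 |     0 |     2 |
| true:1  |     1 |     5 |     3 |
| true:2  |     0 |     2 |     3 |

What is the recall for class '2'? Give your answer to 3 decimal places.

Treat '2' as positive and all other classes as negative.
recall = TP/(TP+FN).
2: TP=3, FN=0+2=2 → 3/5 = 0.6000

0.600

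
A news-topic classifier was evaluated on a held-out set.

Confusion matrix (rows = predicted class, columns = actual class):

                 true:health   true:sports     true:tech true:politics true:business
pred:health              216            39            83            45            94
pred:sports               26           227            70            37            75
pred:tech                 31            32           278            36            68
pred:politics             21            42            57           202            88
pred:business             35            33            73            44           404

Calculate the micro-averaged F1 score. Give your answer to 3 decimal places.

Micro-averaging pools counts across classes: ΣTP=1327, ΣFP=1029, ΣFN=1029.
Micro-F1 score = 2·TP/(2·TP+FP+FN) on pooled counts = 0.563 (equals overall accuracy in single-label multiclass).

0.563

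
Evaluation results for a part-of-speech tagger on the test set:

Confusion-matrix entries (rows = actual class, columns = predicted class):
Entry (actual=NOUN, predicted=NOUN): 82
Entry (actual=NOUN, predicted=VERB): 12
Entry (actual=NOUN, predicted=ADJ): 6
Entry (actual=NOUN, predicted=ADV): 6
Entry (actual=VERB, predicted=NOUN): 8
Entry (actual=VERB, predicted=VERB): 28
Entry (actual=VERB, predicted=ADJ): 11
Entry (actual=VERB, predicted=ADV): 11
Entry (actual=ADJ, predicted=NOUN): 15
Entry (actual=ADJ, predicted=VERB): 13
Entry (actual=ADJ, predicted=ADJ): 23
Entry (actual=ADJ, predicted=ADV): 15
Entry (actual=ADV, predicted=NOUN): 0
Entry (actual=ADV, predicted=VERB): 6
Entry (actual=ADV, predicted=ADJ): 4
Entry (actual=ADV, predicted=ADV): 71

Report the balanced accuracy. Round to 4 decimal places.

0.6203

Balanced accuracy = mean of per-class recall.
  NOUN: recall = 82/106 = 0.77358
  VERB: recall = 28/58 = 0.48276
  ADJ: recall = 23/66 = 0.34848
  ADV: recall = 71/81 = 0.87654
Mean = (0.77358 + 0.48276 + 0.34848 + 0.87654) / 4 = 0.6203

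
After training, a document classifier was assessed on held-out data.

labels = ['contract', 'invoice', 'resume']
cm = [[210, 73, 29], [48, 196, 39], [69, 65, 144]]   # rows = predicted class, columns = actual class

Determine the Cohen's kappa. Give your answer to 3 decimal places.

0.443

Observed agreement pₒ = trace/N = 550/873 = 0.6300
Expected agreement pₑ = Σ (rowᵢ·colᵢ)/N² = (327·312 + 334·283 + 212·278)/873² = 0.3352
κ = (pₒ − pₑ)/(1 − pₑ) = (0.6300 − 0.3352)/(1 − 0.3352) = 0.443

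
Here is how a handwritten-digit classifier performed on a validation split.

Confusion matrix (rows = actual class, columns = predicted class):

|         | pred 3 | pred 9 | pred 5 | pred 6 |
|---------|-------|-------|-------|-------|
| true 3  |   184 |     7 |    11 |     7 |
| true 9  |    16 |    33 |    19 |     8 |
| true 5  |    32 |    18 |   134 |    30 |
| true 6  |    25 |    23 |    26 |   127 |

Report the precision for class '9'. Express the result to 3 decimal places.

Take TP from the diagonal, FP from the rest of the '9' prediction marginal, FN from the rest of the '9' actual marginal.
precision = TP/(TP+FP).
9: TP=33, FP=7+18+23=48 → 33/81 = 0.4074

0.407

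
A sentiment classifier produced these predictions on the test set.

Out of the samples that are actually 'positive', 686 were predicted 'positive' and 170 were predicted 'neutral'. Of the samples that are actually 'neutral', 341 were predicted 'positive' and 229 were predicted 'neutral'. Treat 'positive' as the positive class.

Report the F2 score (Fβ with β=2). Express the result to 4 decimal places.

Fβ = (1+β²)·TP / ((1+β²)·TP + β²·FN + FP), with β²=4
= 5·686 / (5·686 + 4·170 + 341) = 0.7706

0.7706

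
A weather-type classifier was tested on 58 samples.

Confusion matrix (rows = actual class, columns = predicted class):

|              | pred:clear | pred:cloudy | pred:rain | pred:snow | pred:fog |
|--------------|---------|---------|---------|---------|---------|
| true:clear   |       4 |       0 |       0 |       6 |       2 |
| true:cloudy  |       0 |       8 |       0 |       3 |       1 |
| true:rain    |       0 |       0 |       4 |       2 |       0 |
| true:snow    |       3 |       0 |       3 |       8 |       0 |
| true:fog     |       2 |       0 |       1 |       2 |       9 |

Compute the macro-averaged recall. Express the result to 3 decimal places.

0.576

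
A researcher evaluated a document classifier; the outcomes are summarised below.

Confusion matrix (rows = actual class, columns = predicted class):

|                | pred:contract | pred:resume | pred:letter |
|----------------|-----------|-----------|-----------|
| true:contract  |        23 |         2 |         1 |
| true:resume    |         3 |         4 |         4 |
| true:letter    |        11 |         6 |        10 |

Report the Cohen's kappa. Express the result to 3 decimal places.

0.335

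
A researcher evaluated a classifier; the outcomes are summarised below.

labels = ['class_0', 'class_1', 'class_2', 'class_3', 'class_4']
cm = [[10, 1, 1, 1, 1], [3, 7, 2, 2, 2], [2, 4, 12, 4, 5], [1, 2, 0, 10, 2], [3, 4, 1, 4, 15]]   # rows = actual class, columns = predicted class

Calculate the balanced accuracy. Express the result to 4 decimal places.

Balanced accuracy = mean of per-class recall.
  class_0: recall = 10/14 = 0.71429
  class_1: recall = 7/16 = 0.43750
  class_2: recall = 12/27 = 0.44444
  class_3: recall = 10/15 = 0.66667
  class_4: recall = 15/27 = 0.55556
Mean = (0.71429 + 0.43750 + 0.44444 + 0.66667 + 0.55556) / 5 = 0.5637

0.5637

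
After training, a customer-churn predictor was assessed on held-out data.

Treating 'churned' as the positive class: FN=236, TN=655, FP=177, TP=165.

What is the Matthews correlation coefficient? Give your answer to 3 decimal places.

MCC = (TP·TN − FP·FN) / √((TP+FP)(TP+FN)(TN+FP)(TN+FN))
Numerator = 165·655 − 177·236 = 66303
Denominator = √(342·401·832·891) = √101665010304 = 318849.5104
MCC = 66303 / 318849.5104 = 0.208

0.208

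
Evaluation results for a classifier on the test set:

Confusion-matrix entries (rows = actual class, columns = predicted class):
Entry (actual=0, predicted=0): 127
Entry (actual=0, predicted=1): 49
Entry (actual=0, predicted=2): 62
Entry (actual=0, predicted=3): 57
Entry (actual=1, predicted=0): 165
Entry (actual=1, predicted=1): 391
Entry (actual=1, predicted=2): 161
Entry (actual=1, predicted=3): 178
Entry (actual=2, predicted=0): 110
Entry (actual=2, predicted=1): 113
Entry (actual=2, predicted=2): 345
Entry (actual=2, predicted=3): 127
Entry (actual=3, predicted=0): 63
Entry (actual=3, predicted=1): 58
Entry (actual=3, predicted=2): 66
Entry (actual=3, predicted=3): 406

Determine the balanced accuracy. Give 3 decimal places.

0.512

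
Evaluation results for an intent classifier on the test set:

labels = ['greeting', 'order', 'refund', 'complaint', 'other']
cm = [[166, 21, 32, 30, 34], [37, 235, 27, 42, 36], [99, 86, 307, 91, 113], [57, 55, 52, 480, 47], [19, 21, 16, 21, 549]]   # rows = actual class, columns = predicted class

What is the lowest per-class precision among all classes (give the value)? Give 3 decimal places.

Per-class precision (TP/(TP+FP)):
  greeting: TP=166, FP=37+99+57+19=212 → 166/378 = 0.4392
  order: TP=235, FP=21+86+55+21=183 → 235/418 = 0.5622
  refund: TP=307, FP=32+27+52+16=127 → 307/434 = 0.7074
  complaint: TP=480, FP=30+42+91+21=184 → 480/664 = 0.7229
  other: TP=549, FP=34+36+113+47=230 → 549/779 = 0.7047
Lowest is class 'greeting' with precision = 0.439.

0.439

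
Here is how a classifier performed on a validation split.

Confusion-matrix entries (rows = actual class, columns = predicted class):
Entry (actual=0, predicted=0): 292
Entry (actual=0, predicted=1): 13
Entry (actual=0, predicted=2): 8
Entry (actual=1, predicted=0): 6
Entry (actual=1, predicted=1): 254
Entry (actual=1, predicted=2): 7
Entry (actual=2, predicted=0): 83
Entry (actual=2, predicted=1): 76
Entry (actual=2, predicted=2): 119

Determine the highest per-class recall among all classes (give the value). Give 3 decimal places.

0.951

Per-class recall (TP/(TP+FN)):
  0: TP=292, FN=13+8=21 → 292/313 = 0.9329
  1: TP=254, FN=6+7=13 → 254/267 = 0.9513
  2: TP=119, FN=83+76=159 → 119/278 = 0.4281
Highest is class '1' with recall = 0.951.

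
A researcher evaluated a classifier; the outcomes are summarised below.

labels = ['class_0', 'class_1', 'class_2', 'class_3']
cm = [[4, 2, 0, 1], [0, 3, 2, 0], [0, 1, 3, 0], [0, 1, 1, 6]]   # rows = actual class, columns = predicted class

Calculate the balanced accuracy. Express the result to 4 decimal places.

0.6679

Balanced accuracy = mean of per-class recall.
  class_0: recall = 4/7 = 0.57143
  class_1: recall = 3/5 = 0.60000
  class_2: recall = 3/4 = 0.75000
  class_3: recall = 6/8 = 0.75000
Mean = (0.57143 + 0.60000 + 0.75000 + 0.75000) / 4 = 0.6679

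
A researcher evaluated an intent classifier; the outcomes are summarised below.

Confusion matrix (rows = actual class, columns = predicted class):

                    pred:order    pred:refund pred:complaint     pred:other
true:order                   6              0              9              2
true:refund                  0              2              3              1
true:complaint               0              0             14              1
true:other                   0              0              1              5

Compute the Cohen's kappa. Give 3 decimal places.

0.451

Observed agreement pₒ = trace/N = 27/44 = 0.6136
Expected agreement pₑ = Σ (rowᵢ·colᵢ)/N² = (17·6 + 6·2 + 15·27 + 6·9)/44² = 0.2960
κ = (pₒ − pₑ)/(1 − pₑ) = (0.6136 − 0.2960)/(1 − 0.2960) = 0.451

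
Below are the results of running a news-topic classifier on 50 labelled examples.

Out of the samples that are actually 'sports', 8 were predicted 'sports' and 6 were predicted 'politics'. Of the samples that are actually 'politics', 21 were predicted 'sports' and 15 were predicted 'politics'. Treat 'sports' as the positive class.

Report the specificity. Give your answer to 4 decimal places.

Specificity = TN/(TN+FP) = 15/(15+21) = 0.4167

0.4167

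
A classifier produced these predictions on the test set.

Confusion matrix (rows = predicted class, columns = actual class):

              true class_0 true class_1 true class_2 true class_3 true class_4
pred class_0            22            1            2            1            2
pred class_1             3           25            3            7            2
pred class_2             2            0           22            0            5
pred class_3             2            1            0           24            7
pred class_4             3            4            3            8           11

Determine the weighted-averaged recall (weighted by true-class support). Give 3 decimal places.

0.650

Per-class recall (TP/(TP+FN)):
  class_0: TP=22, FN=3+2+2+3=10 → 22/32 = 0.6875
  class_1: TP=25, FN=1+0+1+4=6 → 25/31 = 0.8065
  class_2: TP=22, FN=2+3+0+3=8 → 22/30 = 0.7333
  class_3: TP=24, FN=1+7+0+8=16 → 24/40 = 0.6000
  class_4: TP=11, FN=2+2+5+7=16 → 11/27 = 0.4074
Weighted-recall = Σ (supportᵢ/N)·recallᵢ with N=160: (32/160)·0.6875 + (31/160)·0.8065 + (30/160)·0.7333 + (40/160)·0.6000 + (27/160)·0.4074 = 0.650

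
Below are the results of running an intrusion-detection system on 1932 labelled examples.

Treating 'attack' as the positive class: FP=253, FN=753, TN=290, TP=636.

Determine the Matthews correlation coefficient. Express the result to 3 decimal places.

MCC = (TP·TN − FP·FN) / √((TP+FP)(TP+FN)(TN+FP)(TN+FN))
Numerator = 636·290 − 253·753 = -6069
Denominator = √(889·1389·543·1043) = √699339638529 = 836265.2920
MCC = -6069 / 836265.2920 = -0.007

-0.007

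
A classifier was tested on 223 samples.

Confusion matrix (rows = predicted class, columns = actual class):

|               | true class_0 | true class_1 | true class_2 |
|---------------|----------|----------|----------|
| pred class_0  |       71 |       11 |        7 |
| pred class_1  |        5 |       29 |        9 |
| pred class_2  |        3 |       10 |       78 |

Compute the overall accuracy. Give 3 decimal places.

Accuracy = trace / total = (71+29+78=178) / 223 = 178/223 = 0.798

0.798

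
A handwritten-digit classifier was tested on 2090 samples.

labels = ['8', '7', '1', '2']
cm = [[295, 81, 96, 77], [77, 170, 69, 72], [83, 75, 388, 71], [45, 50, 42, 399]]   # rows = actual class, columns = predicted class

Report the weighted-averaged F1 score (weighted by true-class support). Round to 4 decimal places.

0.5966

Per-class F1 score (2·TP/(2·TP+FP+FN)):
  8: TP=295, FP=77+83+45=205, FN=81+96+77=254 → 590/1049 = 0.56244
  7: TP=170, FP=81+75+50=206, FN=77+69+72=218 → 340/764 = 0.44503
  1: TP=388, FP=96+69+42=207, FN=83+75+71=229 → 776/1212 = 0.64026
  2: TP=399, FP=77+72+71=220, FN=45+50+42=137 → 798/1155 = 0.69091
Weighted-F1 score = Σ (supportᵢ/N)·F1 scoreᵢ with N=2090: (549/2090)·0.56244 + (388/2090)·0.44503 + (617/2090)·0.64026 + (536/2090)·0.69091 = 0.5966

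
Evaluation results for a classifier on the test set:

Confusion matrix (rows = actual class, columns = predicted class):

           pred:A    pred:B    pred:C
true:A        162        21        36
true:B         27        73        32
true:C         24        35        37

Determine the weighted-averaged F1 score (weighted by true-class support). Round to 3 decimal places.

0.612

Per-class F1 score (2·TP/(2·TP+FP+FN)):
  A: TP=162, FP=27+24=51, FN=21+36=57 → 324/432 = 0.7500
  B: TP=73, FP=21+35=56, FN=27+32=59 → 146/261 = 0.5594
  C: TP=37, FP=36+32=68, FN=24+35=59 → 74/201 = 0.3682
Weighted-F1 score = Σ (supportᵢ/N)·F1 scoreᵢ with N=447: (219/447)·0.7500 + (132/447)·0.5594 + (96/447)·0.3682 = 0.612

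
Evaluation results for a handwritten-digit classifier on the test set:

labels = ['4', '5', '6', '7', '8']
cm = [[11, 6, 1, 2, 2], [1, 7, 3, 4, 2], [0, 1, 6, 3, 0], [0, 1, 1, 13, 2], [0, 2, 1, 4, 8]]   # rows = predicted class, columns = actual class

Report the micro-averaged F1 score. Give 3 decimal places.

0.556

Micro-averaging pools counts across classes: ΣTP=45, ΣFP=36, ΣFN=36.
Micro-F1 score = 2·TP/(2·TP+FP+FN) on pooled counts = 0.556 (equals overall accuracy in single-label multiclass).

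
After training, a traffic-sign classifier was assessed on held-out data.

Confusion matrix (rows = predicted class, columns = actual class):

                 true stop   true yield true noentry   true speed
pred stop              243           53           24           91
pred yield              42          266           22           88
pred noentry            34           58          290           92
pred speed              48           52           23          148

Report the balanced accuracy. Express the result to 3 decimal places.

Balanced accuracy = mean of per-class recall.
  stop: recall = 243/367 = 0.6621
  yield: recall = 266/429 = 0.6200
  noentry: recall = 290/359 = 0.8078
  speed: recall = 148/419 = 0.3532
Mean = (0.6621 + 0.6200 + 0.8078 + 0.3532) / 4 = 0.611

0.611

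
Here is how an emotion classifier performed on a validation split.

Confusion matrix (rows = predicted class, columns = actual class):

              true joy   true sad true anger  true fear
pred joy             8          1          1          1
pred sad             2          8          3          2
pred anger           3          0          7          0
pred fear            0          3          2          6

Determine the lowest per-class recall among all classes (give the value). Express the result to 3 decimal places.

Per-class recall (TP/(TP+FN)):
  joy: TP=8, FN=2+3+0=5 → 8/13 = 0.6154
  sad: TP=8, FN=1+0+3=4 → 8/12 = 0.6667
  anger: TP=7, FN=1+3+2=6 → 7/13 = 0.5385
  fear: TP=6, FN=1+2+0=3 → 6/9 = 0.6667
Lowest is class 'anger' with recall = 0.538.

0.538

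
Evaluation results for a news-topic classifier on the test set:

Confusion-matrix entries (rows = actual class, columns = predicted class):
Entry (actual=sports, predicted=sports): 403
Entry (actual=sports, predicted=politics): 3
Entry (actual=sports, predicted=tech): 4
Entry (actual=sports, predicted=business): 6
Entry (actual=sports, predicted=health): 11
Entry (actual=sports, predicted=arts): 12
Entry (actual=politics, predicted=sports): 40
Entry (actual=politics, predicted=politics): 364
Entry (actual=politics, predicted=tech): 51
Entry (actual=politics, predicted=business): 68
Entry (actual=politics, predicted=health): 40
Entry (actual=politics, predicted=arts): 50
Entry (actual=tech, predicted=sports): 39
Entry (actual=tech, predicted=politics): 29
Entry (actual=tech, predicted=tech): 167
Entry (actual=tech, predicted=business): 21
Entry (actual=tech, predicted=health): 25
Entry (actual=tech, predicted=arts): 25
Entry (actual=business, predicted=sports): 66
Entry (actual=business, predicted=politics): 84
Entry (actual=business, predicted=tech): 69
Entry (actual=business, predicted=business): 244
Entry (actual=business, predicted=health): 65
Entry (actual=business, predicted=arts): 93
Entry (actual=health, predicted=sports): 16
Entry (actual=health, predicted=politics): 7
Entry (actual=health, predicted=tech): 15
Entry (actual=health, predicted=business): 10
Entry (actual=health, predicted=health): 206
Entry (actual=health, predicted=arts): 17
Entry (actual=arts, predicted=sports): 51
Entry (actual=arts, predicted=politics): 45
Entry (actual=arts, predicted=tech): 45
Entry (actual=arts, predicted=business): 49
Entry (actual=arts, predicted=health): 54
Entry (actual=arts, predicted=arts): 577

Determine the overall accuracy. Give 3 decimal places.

0.639

Accuracy = trace / total = (403+364+167+244+206+577=1961) / 3071 = 1961/3071 = 0.639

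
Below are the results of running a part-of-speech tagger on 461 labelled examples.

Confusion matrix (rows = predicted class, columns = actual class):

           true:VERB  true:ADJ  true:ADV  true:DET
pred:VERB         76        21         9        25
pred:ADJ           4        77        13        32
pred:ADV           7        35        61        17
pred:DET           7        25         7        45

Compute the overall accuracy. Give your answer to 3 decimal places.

Accuracy = trace / total = (76+77+61+45=259) / 461 = 259/461 = 0.562

0.562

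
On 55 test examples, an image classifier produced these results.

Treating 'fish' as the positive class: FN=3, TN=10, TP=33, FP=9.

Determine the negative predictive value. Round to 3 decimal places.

NPV = TN/(TN+FN) = 10/(10+3) = 0.769

0.769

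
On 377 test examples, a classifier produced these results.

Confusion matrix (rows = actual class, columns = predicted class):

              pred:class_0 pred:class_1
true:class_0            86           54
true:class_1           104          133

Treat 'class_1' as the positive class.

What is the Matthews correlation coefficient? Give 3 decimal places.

0.170

MCC = (TP·TN − FP·FN) / √((TP+FP)(TP+FN)(TN+FP)(TN+FN))
Numerator = 133·86 − 54·104 = 5822
Denominator = √(187·237·140·190) = √1178885400 = 34334.9006
MCC = 5822 / 34334.9006 = 0.170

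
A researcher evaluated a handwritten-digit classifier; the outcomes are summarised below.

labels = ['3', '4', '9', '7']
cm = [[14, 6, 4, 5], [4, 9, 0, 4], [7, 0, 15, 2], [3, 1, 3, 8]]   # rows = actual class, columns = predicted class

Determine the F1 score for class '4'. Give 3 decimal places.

F1 score = 2·TP/(2·TP+FP+FN).
4: TP=9, FP=6+0+1=7, FN=4+0+4=8 → 18/33 = 0.5455

0.545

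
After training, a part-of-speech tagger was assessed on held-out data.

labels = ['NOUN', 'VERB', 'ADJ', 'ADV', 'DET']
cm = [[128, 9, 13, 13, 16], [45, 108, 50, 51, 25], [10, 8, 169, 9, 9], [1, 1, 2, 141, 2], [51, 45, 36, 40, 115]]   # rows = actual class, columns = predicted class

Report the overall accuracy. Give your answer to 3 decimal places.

0.603

Accuracy = trace / total = (128+108+169+141+115=661) / 1097 = 661/1097 = 0.603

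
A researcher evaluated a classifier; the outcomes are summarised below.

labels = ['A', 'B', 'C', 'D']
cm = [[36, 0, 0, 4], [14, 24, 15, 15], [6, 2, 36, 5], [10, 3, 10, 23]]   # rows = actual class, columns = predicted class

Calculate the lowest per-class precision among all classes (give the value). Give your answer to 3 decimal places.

0.489

Per-class precision (TP/(TP+FP)):
  A: TP=36, FP=14+6+10=30 → 36/66 = 0.5455
  B: TP=24, FP=0+2+3=5 → 24/29 = 0.8276
  C: TP=36, FP=0+15+10=25 → 36/61 = 0.5902
  D: TP=23, FP=4+15+5=24 → 23/47 = 0.4894
Lowest is class 'D' with precision = 0.489.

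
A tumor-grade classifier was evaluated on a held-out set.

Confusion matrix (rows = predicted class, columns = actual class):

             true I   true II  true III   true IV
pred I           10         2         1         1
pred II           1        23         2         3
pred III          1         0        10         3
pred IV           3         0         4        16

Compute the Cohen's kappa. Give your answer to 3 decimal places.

0.642

Observed agreement pₒ = trace/N = 59/80 = 0.7375
Expected agreement pₑ = Σ (rowᵢ·colᵢ)/N² = (15·14 + 25·29 + 17·14 + 23·23)/80² = 0.2659
κ = (pₒ − pₑ)/(1 − pₑ) = (0.7375 − 0.2659)/(1 − 0.2659) = 0.642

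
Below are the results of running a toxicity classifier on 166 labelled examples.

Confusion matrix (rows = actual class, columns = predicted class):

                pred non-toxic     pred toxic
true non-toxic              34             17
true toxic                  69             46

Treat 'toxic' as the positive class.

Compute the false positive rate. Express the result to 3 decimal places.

FPR = FP/(FP+TN) = 17/(17+34) = 0.333

0.333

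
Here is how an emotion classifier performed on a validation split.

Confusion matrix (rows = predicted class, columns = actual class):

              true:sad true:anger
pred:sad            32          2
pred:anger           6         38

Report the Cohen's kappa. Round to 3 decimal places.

Observed agreement pₒ = trace/N = 70/78 = 0.8974
Expected agreement pₑ = Σ (rowᵢ·colᵢ)/N² = (38·34 + 40·44)/78² = 0.5016
κ = (pₒ − pₑ)/(1 − pₑ) = (0.8974 − 0.5016)/(1 − 0.5016) = 0.794

0.794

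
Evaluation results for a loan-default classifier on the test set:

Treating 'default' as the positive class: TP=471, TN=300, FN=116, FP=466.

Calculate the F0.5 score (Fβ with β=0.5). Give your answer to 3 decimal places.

Fβ = (1+β²)·TP / ((1+β²)·TP + β²·FN + FP), with β²=1/4
= 1.25·471 / (1.25·471 + 0.25·116 + 466) = 0.543

0.543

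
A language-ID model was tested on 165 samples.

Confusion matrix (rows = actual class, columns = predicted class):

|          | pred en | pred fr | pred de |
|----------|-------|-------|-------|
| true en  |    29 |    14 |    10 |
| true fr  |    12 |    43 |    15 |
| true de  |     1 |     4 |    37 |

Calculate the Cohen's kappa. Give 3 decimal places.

0.490

Observed agreement pₒ = trace/N = 109/165 = 0.6606
Expected agreement pₑ = Σ (rowᵢ·colᵢ)/N² = (53·42 + 70·61 + 42·62)/165² = 0.3343
κ = (pₒ − pₑ)/(1 − pₑ) = (0.6606 − 0.3343)/(1 − 0.3343) = 0.490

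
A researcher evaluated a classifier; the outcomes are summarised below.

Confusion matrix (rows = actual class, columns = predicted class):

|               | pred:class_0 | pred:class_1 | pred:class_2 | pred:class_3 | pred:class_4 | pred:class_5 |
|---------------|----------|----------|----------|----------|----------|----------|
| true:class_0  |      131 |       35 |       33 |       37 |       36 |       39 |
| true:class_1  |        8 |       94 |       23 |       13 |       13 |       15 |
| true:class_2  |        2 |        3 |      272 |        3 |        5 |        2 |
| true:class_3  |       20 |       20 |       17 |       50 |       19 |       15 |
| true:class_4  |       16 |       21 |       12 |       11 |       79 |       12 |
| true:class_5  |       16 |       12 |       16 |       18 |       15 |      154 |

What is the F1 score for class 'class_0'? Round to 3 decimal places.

0.520

Take TP from the diagonal, FP from the rest of the 'class_0' prediction marginal, FN from the rest of the 'class_0' actual marginal.
F1 score = 2·TP/(2·TP+FP+FN).
class_0: TP=131, FP=8+2+20+16+16=62, FN=35+33+37+36+39=180 → 262/504 = 0.5198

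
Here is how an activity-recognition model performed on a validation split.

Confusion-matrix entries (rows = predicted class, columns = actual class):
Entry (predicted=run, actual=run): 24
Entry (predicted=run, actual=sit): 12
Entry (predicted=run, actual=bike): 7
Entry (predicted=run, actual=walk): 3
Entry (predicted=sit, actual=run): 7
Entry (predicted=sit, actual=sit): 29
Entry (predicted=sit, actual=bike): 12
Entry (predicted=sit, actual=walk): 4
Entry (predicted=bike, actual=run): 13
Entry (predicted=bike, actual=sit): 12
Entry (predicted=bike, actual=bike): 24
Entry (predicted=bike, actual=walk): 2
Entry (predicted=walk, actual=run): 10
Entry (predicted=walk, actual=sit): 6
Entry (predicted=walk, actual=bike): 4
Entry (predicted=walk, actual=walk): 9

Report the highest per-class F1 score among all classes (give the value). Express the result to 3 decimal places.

0.523

Per-class F1 score (2·TP/(2·TP+FP+FN)):
  run: TP=24, FP=12+7+3=22, FN=7+13+10=30 → 48/100 = 0.4800
  sit: TP=29, FP=7+12+4=23, FN=12+12+6=30 → 58/111 = 0.5225
  bike: TP=24, FP=13+12+2=27, FN=7+12+4=23 → 48/98 = 0.4898
  walk: TP=9, FP=10+6+4=20, FN=3+4+2=9 → 18/47 = 0.3830
Highest is class 'sit' with F1 score = 0.523.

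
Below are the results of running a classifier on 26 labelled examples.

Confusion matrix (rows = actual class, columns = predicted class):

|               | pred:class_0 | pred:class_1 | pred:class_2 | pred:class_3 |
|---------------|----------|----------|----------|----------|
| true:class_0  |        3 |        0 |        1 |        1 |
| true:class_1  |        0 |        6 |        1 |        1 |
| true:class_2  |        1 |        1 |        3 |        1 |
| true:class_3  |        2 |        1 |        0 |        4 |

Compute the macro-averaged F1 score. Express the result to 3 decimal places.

0.603

Per-class F1 score (2·TP/(2·TP+FP+FN)):
  class_0: TP=3, FP=0+1+2=3, FN=0+1+1=2 → 6/11 = 0.5455
  class_1: TP=6, FP=0+1+1=2, FN=0+1+1=2 → 12/16 = 0.7500
  class_2: TP=3, FP=1+1+0=2, FN=1+1+1=3 → 6/11 = 0.5455
  class_3: TP=4, FP=1+1+1=3, FN=2+1+0=3 → 8/14 = 0.5714
Macro-F1 score = mean = (0.5455 + 0.7500 + 0.5455 + 0.5714) / 4 = 0.603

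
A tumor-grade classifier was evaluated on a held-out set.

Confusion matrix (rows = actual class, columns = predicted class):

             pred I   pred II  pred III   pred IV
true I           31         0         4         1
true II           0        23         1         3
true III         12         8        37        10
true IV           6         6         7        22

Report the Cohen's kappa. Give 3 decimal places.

0.543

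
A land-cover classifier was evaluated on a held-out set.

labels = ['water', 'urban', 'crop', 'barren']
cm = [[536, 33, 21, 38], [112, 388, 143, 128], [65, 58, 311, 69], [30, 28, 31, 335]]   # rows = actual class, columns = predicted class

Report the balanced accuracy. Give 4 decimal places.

Balanced accuracy = mean of per-class recall.
  water: recall = 536/628 = 0.85350
  urban: recall = 388/771 = 0.50324
  crop: recall = 311/503 = 0.61829
  barren: recall = 335/424 = 0.79009
Mean = (0.85350 + 0.50324 + 0.61829 + 0.79009) / 4 = 0.6913

0.6913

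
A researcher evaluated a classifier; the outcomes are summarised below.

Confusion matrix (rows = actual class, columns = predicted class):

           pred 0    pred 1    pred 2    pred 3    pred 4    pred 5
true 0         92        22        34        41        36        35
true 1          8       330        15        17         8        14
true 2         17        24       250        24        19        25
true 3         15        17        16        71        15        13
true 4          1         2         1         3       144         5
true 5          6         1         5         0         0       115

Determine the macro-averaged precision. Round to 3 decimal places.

Per-class precision (TP/(TP+FP)):
  0: TP=92, FP=8+17+15+1+6=47 → 92/139 = 0.6619
  1: TP=330, FP=22+24+17+2+1=66 → 330/396 = 0.8333
  2: TP=250, FP=34+15+16+1+5=71 → 250/321 = 0.7788
  3: TP=71, FP=41+17+24+3+0=85 → 71/156 = 0.4551
  4: TP=144, FP=36+8+19+15+0=78 → 144/222 = 0.6486
  5: TP=115, FP=35+14+25+13+5=92 → 115/207 = 0.5556
Macro-precision = mean = (0.6619 + 0.8333 + 0.7788 + 0.4551 + 0.6486 + 0.5556) / 6 = 0.656

0.656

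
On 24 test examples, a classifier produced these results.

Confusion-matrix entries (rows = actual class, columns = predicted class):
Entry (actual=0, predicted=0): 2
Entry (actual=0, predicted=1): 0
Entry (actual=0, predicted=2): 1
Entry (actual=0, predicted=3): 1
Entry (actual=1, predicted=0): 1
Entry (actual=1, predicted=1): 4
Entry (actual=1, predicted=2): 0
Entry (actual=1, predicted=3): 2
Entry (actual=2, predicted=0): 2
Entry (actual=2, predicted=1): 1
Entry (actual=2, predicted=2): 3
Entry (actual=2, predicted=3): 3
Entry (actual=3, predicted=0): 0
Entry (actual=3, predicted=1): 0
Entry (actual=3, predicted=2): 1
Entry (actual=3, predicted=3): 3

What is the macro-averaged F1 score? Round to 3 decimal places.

0.500

Per-class F1 score (2·TP/(2·TP+FP+FN)):
  0: TP=2, FP=1+2+0=3, FN=0+1+1=2 → 4/9 = 0.4444
  1: TP=4, FP=0+1+0=1, FN=1+0+2=3 → 8/12 = 0.6667
  2: TP=3, FP=1+0+1=2, FN=2+1+3=6 → 6/14 = 0.4286
  3: TP=3, FP=1+2+3=6, FN=0+0+1=1 → 6/13 = 0.4615
Macro-F1 score = mean = (0.4444 + 0.6667 + 0.4286 + 0.4615) / 4 = 0.500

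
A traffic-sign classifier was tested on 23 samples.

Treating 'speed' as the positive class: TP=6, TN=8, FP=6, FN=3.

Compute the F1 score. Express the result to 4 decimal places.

Precision = TP/(TP+FP) = 6/12 = 0.5000
Recall = TP/(TP+FN) = 6/9 = 0.6667
F1 = 2·TP/(2·TP+FP+FN) = 12/21 = 0.5714

0.5714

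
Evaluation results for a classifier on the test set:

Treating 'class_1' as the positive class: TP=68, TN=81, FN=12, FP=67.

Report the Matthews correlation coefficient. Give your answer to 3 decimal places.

MCC = (TP·TN − FP·FN) / √((TP+FP)(TP+FN)(TN+FP)(TN+FN))
Numerator = 68·81 − 67·12 = 4704
Denominator = √(135·80·148·93) = √148651200 = 12192.2598
MCC = 4704 / 12192.2598 = 0.386

0.386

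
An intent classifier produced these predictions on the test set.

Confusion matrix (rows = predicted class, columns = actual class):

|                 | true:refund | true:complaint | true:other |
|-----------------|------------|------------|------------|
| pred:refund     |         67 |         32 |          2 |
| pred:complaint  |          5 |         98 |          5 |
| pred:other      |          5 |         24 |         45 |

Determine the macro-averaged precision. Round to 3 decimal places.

0.726

Per-class precision (TP/(TP+FP)):
  refund: TP=67, FP=32+2=34 → 67/101 = 0.6634
  complaint: TP=98, FP=5+5=10 → 98/108 = 0.9074
  other: TP=45, FP=5+24=29 → 45/74 = 0.6081
Macro-precision = mean = (0.6634 + 0.9074 + 0.6081) / 3 = 0.726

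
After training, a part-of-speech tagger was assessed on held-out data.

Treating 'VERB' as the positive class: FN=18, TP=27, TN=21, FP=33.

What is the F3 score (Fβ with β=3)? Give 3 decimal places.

Fβ = (1+β²)·TP / ((1+β²)·TP + β²·FN + FP), with β²=9
= 10·27 / (10·27 + 9·18 + 33) = 0.581

0.581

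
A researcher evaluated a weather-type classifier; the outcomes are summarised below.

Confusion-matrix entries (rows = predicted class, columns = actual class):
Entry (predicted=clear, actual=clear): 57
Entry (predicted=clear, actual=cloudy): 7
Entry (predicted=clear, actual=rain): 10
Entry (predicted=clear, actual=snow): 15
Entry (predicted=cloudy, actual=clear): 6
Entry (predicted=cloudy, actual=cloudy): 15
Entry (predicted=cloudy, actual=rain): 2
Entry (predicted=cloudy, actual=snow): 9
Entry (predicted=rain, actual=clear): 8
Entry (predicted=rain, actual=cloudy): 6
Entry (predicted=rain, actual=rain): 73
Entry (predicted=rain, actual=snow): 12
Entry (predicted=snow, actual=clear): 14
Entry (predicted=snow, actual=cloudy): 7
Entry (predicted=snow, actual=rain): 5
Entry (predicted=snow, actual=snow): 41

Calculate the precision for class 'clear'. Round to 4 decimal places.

0.6404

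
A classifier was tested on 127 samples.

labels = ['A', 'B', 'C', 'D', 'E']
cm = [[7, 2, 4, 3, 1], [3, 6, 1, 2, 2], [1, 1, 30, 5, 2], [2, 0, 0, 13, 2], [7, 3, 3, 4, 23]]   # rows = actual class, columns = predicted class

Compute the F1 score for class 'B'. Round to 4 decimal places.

0.4615

Treat 'B' as positive and all other classes as negative.
F1 score = 2·TP/(2·TP+FP+FN).
B: TP=6, FP=2+1+0+3=6, FN=3+1+2+2=8 → 12/26 = 0.46154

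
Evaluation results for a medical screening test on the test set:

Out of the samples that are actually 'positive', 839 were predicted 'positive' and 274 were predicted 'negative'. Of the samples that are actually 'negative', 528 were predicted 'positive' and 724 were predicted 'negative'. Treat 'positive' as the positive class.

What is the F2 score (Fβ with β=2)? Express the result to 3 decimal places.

0.721

Fβ = (1+β²)·TP / ((1+β²)·TP + β²·FN + FP), with β²=4
= 5·839 / (5·839 + 4·274 + 528) = 0.721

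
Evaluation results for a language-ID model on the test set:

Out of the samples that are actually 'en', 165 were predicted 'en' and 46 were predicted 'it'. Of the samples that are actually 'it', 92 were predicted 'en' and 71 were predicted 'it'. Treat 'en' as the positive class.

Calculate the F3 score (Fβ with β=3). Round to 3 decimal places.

0.765

Fβ = (1+β²)·TP / ((1+β²)·TP + β²·FN + FP), with β²=9
= 10·165 / (10·165 + 9·46 + 92) = 0.765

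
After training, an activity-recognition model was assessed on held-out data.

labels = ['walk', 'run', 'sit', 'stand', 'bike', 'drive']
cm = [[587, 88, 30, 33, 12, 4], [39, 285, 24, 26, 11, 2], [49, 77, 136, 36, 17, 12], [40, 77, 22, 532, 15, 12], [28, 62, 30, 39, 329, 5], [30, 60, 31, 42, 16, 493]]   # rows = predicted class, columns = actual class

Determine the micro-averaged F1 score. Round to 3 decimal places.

0.709

Micro-averaging pools counts across classes: ΣTP=2362, ΣFP=969, ΣFN=969.
Micro-F1 score = 2·TP/(2·TP+FP+FN) on pooled counts = 0.709 (equals overall accuracy in single-label multiclass).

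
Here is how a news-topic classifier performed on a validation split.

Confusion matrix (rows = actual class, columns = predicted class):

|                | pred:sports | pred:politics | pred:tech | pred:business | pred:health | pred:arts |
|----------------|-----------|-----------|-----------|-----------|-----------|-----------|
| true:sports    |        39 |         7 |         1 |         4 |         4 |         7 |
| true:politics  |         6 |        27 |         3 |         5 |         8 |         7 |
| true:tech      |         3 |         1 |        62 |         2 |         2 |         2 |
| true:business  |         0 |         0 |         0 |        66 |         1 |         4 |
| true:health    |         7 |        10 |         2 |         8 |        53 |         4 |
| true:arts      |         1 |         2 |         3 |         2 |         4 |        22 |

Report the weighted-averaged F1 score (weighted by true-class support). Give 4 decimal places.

0.7068

Per-class F1 score (2·TP/(2·TP+FP+FN)):
  sports: TP=39, FP=6+3+0+7+1=17, FN=7+1+4+4+7=23 → 78/118 = 0.66102
  politics: TP=27, FP=7+1+0+10+2=20, FN=6+3+5+8+7=29 → 54/103 = 0.52427
  tech: TP=62, FP=1+3+0+2+3=9, FN=3+1+2+2+2=10 → 124/143 = 0.86713
  business: TP=66, FP=4+5+2+8+2=21, FN=0+0+0+1+4=5 → 132/158 = 0.83544
  health: TP=53, FP=4+8+2+1+4=19, FN=7+10+2+8+4=31 → 106/156 = 0.67949
  arts: TP=22, FP=7+7+2+4+4=24, FN=1+2+3+2+4=12 → 44/80 = 0.55000
Weighted-F1 score = Σ (supportᵢ/N)·F1 scoreᵢ with N=379: (62/379)·0.66102 + (56/379)·0.52427 + (72/379)·0.86713 + (71/379)·0.83544 + (84/379)·0.67949 + (34/379)·0.55000 = 0.7068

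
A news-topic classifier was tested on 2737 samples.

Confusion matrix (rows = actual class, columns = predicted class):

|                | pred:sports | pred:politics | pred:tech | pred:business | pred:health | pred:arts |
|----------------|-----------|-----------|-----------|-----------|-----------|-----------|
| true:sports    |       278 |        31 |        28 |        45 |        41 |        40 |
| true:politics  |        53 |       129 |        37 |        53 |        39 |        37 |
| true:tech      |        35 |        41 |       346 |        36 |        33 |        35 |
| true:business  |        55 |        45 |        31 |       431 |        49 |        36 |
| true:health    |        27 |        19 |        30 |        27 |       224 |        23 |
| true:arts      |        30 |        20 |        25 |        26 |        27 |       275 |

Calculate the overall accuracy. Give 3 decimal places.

0.615

Accuracy = trace / total = (278+129+346+431+224+275=1683) / 2737 = 1683/2737 = 0.615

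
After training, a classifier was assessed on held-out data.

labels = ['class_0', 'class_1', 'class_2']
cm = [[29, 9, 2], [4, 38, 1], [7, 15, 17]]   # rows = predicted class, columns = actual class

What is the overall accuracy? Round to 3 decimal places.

Accuracy = trace / total = (29+38+17=84) / 122 = 84/122 = 0.689

0.689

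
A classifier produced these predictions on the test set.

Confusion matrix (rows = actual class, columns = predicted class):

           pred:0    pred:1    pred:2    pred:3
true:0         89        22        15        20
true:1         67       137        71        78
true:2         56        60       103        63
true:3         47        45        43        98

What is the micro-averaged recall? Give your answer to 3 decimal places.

0.421

Micro-averaging pools counts across classes: ΣTP=427, ΣFP=587, ΣFN=587.
Micro-recall = TP/(TP+FN) on pooled counts = 0.421 (equals overall accuracy in single-label multiclass).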